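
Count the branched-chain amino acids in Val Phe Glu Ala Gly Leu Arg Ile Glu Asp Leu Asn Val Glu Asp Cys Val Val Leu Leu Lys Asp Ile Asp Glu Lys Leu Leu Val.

The BCAAs are Val, Leu, and Ile — aliphatic side chains with a branch point.
Matching residues: Val1, Leu6, Ile8, Leu11, Val13, Val17, Val18, Leu19, Leu20, Ile23, Leu27, Leu28, Val29.

13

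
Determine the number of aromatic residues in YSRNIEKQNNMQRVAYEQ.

2

Phenylalanine (F), tryptophan (W), and tyrosine (Y) have aromatic ring side chains.
Matching residues: Y1, Y16.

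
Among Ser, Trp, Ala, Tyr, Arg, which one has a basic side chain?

The basic amino acids are Lys (K), Arg (R), and His (H).
Of the listed options, only Arg belongs to this group.

Arg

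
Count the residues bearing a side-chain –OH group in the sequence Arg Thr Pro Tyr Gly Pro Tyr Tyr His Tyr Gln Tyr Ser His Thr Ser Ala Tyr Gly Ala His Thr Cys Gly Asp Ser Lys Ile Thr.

The –OH-bearing residues are Ser, Thr (aliphatic alcohols), and Tyr (phenol).
Matching residues: Thr2, Tyr4, Tyr7, Tyr8, Tyr10, Tyr12, Ser13, Thr15, Ser16, Tyr18, Thr22, Ser26, Thr29.

13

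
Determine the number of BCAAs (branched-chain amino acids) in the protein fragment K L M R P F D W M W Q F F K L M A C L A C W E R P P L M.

4

V, L, and I make up the branched-chain aliphatic group.
Matching residues: L2, L15, L19, L27.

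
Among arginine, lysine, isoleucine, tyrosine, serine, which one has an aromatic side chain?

Phenylalanine (F), tryptophan (W), and tyrosine (Y) have aromatic ring side chains.
Of the listed options, only tyrosine belongs to this group.

tyrosine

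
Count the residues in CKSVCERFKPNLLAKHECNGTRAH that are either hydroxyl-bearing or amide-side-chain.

Hydroxyl-bearing: S, T, Y. Amide-side-chain: N, Q.
Hydroxyl-bearing residues here: S3, T21 (2).
Amide-side-chain residues here: N11, N19 (2).
The two groups share no amino acid, so total = 2 + 2 = 4.

4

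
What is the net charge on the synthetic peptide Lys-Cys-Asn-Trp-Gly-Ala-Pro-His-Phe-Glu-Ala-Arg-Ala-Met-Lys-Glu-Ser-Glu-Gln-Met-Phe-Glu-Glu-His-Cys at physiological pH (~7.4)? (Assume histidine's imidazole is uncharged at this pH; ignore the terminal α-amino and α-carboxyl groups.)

-2

The side chains ionized at physiological pH are Lys/Arg (+1) and Asp/Glu (−1); with His treated as neutral, nothing else contributes.
Positive (K, R): Lys1, Arg12, Lys15 → +3.
Negative (D, E): Glu10, Glu16, Glu18, Glu22, Glu23 → −5.
Net charge = (+3) + (−5) = −2.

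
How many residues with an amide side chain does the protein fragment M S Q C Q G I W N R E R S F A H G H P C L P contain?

The amide-side-chain residues are Asn (N) and Gln (Q).
Matching residues: Q3, Q5, N9.

3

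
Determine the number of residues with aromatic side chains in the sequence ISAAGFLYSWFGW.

5

The aromatic amino acids are Phe (F, benzyl), Trp (W, indole), and Tyr (Y, phenol).
Matching residues: F6, Y8, W10, F11, W13.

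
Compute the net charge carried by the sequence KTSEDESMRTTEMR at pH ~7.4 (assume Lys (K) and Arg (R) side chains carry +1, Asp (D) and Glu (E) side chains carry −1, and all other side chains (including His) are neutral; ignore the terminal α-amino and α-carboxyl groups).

Positive (K, R): K1, R9, R14 → +3.
Negative (D, E): E4, D5, E6, E12 → −4.
Net charge = (+3) + (−4) = −1.

-1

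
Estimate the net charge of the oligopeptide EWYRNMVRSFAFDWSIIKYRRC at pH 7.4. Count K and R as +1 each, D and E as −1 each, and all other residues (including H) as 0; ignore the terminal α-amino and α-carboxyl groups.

Positive (K, R): R4, R8, K18, R20, R21 → +5.
Negative (D, E): E1, D13 → −2.
Net charge = (+5) + (−2) = +3.

+3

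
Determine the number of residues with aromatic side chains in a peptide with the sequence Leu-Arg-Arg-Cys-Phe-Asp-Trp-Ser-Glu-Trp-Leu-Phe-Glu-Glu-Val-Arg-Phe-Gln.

F, W, and Y each carry an aromatic ring on the side chain.
Matching residues: Phe5, Trp7, Trp10, Phe12, Phe17.

5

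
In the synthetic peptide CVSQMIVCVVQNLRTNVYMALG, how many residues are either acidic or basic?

1

Acidic: D, E. Basic: H, K, R.
Acidic residues here: none (0).
Basic residues here: R14 (1).
The two groups share no amino acid, so total = 0 + 1 = 1.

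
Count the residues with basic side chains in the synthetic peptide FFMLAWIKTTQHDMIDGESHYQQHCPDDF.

Lysine (K), arginine (R), and histidine (H) have basic, nitrogen-containing side chains.
Matching residues: K8, H12, H20, H24.

4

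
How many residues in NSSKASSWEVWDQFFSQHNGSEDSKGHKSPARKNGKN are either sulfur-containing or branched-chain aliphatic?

Sulfur-containing: C, M. Branched-chain aliphatic: I, L, V.
Sulfur-containing residues here: none (0).
Branched-chain aliphatic residues here: V10 (1).
The two groups share no amino acid, so total = 0 + 1 = 1.

1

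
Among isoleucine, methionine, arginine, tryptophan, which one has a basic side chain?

The basic amino acids are Lys (K), Arg (R), and His (H).
Of the listed options, only arginine belongs to this group.

arginine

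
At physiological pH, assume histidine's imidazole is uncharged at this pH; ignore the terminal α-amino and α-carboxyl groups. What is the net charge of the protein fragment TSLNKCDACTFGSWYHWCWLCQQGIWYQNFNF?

The side chains ionized at physiological pH are Lys/Arg (+1) and Asp/Glu (−1); with His treated as neutral, nothing else contributes.
Positive (K, R): K5 → +1.
Negative (D, E): D7 → −1.
Net charge = (+1) + (−1) = 0.

0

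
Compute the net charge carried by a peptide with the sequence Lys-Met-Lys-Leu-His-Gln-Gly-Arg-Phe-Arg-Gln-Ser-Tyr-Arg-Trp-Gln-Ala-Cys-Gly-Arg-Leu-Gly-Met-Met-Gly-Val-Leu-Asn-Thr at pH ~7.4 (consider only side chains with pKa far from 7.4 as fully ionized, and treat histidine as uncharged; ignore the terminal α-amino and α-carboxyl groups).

+6

The side chains ionized at physiological pH are Lys/Arg (+1) and Asp/Glu (−1); with His treated as neutral, nothing else contributes.
Positive (K, R): Lys1, Lys3, Arg8, Arg10, Arg14, Arg20 → +6.
Negative (D, E): none → −0.
Net charge = (+6) + (−0) = +6.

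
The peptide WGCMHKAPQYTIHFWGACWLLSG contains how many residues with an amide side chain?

1

The amide-side-chain residues are Asn (N) and Gln (Q).
Matching residues: Q9.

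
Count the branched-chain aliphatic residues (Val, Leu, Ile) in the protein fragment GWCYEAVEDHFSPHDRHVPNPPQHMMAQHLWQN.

Matching residues: V7, V18, L30.

3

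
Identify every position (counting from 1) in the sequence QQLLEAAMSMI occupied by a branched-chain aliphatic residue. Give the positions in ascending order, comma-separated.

3, 4, 11

The BCAAs are Val, Leu, and Ile — aliphatic side chains with a branch point.
Matching residues: L3, L4, I11.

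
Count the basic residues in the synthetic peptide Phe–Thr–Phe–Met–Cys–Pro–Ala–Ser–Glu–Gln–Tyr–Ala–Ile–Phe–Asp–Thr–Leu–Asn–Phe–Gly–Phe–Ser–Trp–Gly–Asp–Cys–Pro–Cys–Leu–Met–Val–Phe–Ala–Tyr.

0

K, R, and H are the three residues with basic side chains (ε-amine, guanidinium, and imidazole respectively).
None of the 34 residues belong to this group.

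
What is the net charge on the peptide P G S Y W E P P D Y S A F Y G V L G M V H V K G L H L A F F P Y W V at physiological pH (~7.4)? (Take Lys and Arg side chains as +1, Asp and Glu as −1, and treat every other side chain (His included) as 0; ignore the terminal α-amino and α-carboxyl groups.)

-1

Positive (K, R): K23 → +1.
Negative (D, E): E6, D9 → −2.
Net charge = (+1) + (−2) = −1.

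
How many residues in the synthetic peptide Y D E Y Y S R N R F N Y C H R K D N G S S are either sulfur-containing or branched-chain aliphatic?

1

Sulfur-containing: C, M. Branched-chain aliphatic: I, L, V.
Sulfur-containing residues here: C13 (1).
Branched-chain aliphatic residues here: none (0).
The two groups share no amino acid, so total = 1 + 0 = 1.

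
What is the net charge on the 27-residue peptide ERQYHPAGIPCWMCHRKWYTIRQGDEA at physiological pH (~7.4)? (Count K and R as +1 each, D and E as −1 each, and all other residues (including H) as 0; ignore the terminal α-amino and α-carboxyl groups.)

+1

Positive (K, R): R2, R16, K17, R22 → +4.
Negative (D, E): E1, D25, E26 → −3.
Net charge = (+4) + (−3) = +1.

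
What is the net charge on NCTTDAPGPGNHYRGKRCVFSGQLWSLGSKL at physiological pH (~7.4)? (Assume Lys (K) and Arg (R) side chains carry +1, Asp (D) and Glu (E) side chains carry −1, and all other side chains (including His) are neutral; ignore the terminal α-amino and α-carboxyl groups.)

Positive (K, R): R14, K16, R17, K30 → +4.
Negative (D, E): D5 → −1.
Net charge = (+4) + (−1) = +3.

+3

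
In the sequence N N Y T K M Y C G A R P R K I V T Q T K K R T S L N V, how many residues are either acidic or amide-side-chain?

4

Acidic: D, E. Amide-side-chain: N, Q.
Acidic residues here: none (0).
Amide-side-chain residues here: N1, N2, Q18, N26 (4).
The two groups share no amino acid, so total = 0 + 4 = 4.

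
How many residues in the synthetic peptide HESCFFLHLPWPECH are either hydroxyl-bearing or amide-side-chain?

Hydroxyl-bearing: S, T, Y. Amide-side-chain: N, Q.
Hydroxyl-bearing residues here: S3 (1).
Amide-side-chain residues here: none (0).
The two groups share no amino acid, so total = 1 + 0 = 1.

1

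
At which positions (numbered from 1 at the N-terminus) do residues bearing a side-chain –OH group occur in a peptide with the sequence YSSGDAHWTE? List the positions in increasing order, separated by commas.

The –OH-bearing residues are Ser, Thr (aliphatic alcohols), and Tyr (phenol).
Matching residues: Y1, S2, S3, T9.

1, 2, 3, 9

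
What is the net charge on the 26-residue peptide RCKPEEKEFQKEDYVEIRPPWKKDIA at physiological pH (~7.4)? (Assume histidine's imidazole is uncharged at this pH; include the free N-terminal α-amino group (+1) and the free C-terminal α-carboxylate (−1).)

Near pH 7.4, K and R contribute +1 each, D and E contribute −1 each, and every other side chain (His included, as stated) is uncharged.
Positive (K, R): R1, K3, K7, K11, R18, K22, K23 → +7.
Negative (D, E): E5, E6, E8, E12, D13, E16, D24 → −7.
The N-terminus (+1) and C-terminus (−1) cancel.
Net charge = (+7) + (−7) = 0.

0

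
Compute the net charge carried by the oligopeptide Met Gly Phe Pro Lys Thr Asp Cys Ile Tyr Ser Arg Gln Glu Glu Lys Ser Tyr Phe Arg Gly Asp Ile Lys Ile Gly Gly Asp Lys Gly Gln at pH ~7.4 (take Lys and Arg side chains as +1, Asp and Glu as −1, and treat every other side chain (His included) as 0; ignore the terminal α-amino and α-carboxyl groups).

Positive (K, R): Lys5, Arg12, Lys16, Arg20, Lys24, Lys29 → +6.
Negative (D, E): Asp7, Glu14, Glu15, Asp22, Asp28 → −5.
Net charge = (+6) + (−5) = +1.

+1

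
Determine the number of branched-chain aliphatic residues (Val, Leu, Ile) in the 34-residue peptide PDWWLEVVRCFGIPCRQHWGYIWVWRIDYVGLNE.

Matching residues: L5, V7, V8, I13, I22, V24, I27, V30, L32.

9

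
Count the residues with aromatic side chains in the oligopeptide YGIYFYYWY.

Phenylalanine (F), tryptophan (W), and tyrosine (Y) have aromatic ring side chains.
Matching residues: Y1, Y4, F5, Y6, Y7, W8, Y9.

7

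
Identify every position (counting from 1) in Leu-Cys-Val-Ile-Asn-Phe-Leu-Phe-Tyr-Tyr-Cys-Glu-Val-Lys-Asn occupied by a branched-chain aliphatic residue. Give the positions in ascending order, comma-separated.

Valine (V), leucine (L), and isoleucine (I) are the branched-chain amino acids.
Matching residues: Leu1, Val3, Ile4, Leu7, Val13.

1, 3, 4, 7, 13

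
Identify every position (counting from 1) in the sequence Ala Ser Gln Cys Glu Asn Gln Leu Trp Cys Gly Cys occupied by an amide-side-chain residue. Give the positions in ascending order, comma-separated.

3, 6, 7

The amide-side-chain residues are Asn (N) and Gln (Q).
Matching residues: Gln3, Asn6, Gln7.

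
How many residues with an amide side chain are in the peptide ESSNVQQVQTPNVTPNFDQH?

Asparagine (N) and glutamine (Q) have uncharged amide side chains.
Matching residues: N4, Q6, Q7, Q9, N12, N16, Q19.

7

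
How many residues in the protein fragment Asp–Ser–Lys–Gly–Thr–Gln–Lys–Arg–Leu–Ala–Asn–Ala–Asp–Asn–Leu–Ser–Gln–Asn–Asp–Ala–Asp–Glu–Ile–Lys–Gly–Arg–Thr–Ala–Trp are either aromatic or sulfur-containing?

1

Aromatic: F, W, Y. Sulfur-containing: C, M.
Aromatic residues here: Trp29 (1).
Sulfur-containing residues here: none (0).
The two groups share no amino acid, so total = 1 + 0 = 1.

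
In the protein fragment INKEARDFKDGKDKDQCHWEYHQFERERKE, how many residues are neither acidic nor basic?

11

Acidic: D, E. Basic: K, R, H. All other residues are neither.
Matching residues: I1, N2, A5, F8, G11, Q16, C17, W19, Y21, Q23, F24.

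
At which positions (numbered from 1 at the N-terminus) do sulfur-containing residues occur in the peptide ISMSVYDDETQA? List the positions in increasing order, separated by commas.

3

Only Cys (C) and Met (M) have a sulfur atom in the side chain.
Matching residues: M3.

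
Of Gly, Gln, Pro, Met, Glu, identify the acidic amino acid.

Glu

The acidic residues are Asp (D) and Glu (E), whose side chains end in a carboxylate group.
Of the listed options, only Glu belongs to this group.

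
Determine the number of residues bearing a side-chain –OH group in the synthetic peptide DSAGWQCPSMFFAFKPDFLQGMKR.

Serine (S), threonine (T), and tyrosine (Y) each carry a hydroxyl group on the side chain.
Matching residues: S2, S9.

2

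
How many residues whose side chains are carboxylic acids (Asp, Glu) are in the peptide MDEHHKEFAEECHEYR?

6

Matching residues: D2, E3, E7, E10, E11, E14.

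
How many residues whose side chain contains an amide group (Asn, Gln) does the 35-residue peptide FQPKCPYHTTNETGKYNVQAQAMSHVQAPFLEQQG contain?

Matching residues: Q2, N11, N17, Q19, Q21, Q27, Q33, Q34.

8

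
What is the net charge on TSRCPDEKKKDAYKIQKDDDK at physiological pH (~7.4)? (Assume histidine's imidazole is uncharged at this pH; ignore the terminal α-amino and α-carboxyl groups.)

+1

The side chains ionized at physiological pH are Lys/Arg (+1) and Asp/Glu (−1); with His treated as neutral, nothing else contributes.
Positive (K, R): R3, K8, K9, K10, K14, K17, K21 → +7.
Negative (D, E): D6, E7, D11, D18, D19, D20 → −6.
Net charge = (+7) + (−6) = +1.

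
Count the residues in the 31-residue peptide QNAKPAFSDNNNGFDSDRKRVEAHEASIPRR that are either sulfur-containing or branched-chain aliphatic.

Sulfur-containing: C, M. Branched-chain aliphatic: I, L, V.
Sulfur-containing residues here: none (0).
Branched-chain aliphatic residues here: V21, I28 (2).
The two groups share no amino acid, so total = 0 + 2 = 2.

2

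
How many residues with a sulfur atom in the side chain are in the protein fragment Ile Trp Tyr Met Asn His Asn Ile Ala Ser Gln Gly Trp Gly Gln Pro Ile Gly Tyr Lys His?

1

Cysteine (C, thiol) and methionine (M, thioether) are the two sulfur-containing amino acids.
Matching residues: Met4.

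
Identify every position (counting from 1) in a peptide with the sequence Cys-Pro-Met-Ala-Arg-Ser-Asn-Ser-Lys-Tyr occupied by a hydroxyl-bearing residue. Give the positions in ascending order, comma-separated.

The –OH-bearing residues are Ser, Thr (aliphatic alcohols), and Tyr (phenol).
Matching residues: Ser6, Ser8, Tyr10.

6, 8, 10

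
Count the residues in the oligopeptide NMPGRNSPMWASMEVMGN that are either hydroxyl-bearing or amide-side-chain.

5

Hydroxyl-bearing: S, T, Y. Amide-side-chain: N, Q.
Hydroxyl-bearing residues here: S7, S12 (2).
Amide-side-chain residues here: N1, N6, N18 (3).
The two groups share no amino acid, so total = 2 + 3 = 5.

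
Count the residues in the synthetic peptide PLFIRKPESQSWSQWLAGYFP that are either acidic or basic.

Acidic: D, E. Basic: H, K, R.
Acidic residues here: E8 (1).
Basic residues here: R5, K6 (2).
The two groups share no amino acid, so total = 1 + 2 = 3.

3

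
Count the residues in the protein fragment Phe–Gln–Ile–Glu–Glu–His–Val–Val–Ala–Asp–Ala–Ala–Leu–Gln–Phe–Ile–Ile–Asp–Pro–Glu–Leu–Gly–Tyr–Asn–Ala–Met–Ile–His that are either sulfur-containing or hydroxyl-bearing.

2

Sulfur-containing: C, M. Hydroxyl-bearing: S, T, Y.
Sulfur-containing residues here: Met26 (1).
Hydroxyl-bearing residues here: Tyr23 (1).
The two groups share no amino acid, so total = 1 + 1 = 2.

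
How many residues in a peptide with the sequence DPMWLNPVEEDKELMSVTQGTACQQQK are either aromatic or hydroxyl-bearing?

Aromatic: F, W, Y. Hydroxyl-bearing: S, T, Y.
Aromatic residues here: W4 (1).
Hydroxyl-bearing residues here: S16, T18, T21 (3).
(Y belongs to both groups, but none appear in this sequence.) Total = 1 + 3 = 4.

4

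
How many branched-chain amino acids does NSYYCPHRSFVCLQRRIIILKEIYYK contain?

7

V, L, and I make up the branched-chain aliphatic group.
Matching residues: V11, L13, I17, I18, I19, L20, I23.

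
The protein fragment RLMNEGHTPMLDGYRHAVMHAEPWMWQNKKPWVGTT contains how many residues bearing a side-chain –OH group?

4

S, T, and Y are the three residues with a side-chain hydroxyl.
Matching residues: T8, Y14, T35, T36.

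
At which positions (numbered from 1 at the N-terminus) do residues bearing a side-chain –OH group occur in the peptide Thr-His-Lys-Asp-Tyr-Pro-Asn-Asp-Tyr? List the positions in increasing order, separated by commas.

Serine (S), threonine (T), and tyrosine (Y) each carry a hydroxyl group on the side chain.
Matching residues: Thr1, Tyr5, Tyr9.

1, 5, 9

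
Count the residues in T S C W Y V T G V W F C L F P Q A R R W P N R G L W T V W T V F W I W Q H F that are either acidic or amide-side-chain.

Acidic: D, E. Amide-side-chain: N, Q.
Acidic residues here: none (0).
Amide-side-chain residues here: Q16, N22, Q36 (3).
The two groups share no amino acid, so total = 0 + 3 = 3.

3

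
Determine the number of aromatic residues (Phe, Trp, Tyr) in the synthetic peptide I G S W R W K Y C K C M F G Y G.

5

Matching residues: W4, W6, Y8, F13, Y15.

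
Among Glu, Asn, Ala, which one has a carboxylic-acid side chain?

Glu

The acidic residues are Asp (D) and Glu (E), whose side chains end in a carboxylate group.
Of the listed options, only Glu belongs to this group.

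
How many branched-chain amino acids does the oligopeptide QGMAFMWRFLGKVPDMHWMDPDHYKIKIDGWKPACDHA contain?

4

Valine (V), leucine (L), and isoleucine (I) are the branched-chain amino acids.
Matching residues: L10, V13, I26, I28.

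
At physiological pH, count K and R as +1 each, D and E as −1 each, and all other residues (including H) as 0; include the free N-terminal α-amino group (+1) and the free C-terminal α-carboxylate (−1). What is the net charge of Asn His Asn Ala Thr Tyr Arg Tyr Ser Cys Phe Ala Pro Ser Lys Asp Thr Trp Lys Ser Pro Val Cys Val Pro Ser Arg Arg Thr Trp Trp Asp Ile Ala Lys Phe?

Positive (K, R): Arg7, Lys15, Lys19, Arg27, Arg28, Lys35 → +6.
Negative (D, E): Asp16, Asp32 → −2.
The N-terminus (+1) and C-terminus (−1) cancel.
Net charge = (+6) + (−2) = +4.

+4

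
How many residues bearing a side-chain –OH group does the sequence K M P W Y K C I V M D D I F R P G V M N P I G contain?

1

The –OH-bearing residues are Ser, Thr (aliphatic alcohols), and Tyr (phenol).
Matching residues: Y5.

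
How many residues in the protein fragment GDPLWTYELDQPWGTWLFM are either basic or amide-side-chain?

Basic: H, K, R. Amide-side-chain: N, Q.
Basic residues here: none (0).
Amide-side-chain residues here: Q11 (1).
The two groups share no amino acid, so total = 0 + 1 = 1.

1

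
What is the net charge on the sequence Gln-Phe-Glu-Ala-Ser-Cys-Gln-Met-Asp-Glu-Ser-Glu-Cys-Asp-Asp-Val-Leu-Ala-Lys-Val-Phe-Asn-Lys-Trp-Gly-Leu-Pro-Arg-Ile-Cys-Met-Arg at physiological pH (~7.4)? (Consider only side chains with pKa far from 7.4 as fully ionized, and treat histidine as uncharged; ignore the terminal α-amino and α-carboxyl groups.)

The side chains ionized at physiological pH are Lys/Arg (+1) and Asp/Glu (−1); with His treated as neutral, nothing else contributes.
Positive (K, R): Lys19, Lys23, Arg28, Arg32 → +4.
Negative (D, E): Glu3, Asp9, Glu10, Glu12, Asp14, Asp15 → −6.
Net charge = (+4) + (−6) = −2.

-2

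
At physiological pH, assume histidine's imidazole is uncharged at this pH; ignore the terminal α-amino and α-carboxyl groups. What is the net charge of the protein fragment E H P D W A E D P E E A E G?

At pH ~7.4 the Lys and Arg side chains are protonated (+1), the Asp and Glu side chains are deprotonated (−1), and with His taken as neutral all other side chains carry no charge.
Positive (K, R): none → +0.
Negative (D, E): E1, D4, E7, D8, E10, E11, E13 → −7.
Net charge = (+0) + (−7) = −7.

-7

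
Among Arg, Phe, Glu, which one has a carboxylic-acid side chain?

Glu

Only D (aspartate) and E (glutamate) carry a side-chain carboxylic acid.
Of the listed options, only Glu belongs to this group.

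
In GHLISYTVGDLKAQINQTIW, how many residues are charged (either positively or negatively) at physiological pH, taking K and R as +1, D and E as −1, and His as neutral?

2

Charged side chains at pH ~7.4: K, R (positive); D, E (negative).
Matching residues: D10, K12.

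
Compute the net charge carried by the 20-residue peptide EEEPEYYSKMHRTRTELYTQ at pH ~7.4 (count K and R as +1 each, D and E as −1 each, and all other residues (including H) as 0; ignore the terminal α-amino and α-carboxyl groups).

-2

Positive (K, R): K9, R12, R14 → +3.
Negative (D, E): E1, E2, E3, E5, E16 → −5.
Net charge = (+3) + (−5) = −2.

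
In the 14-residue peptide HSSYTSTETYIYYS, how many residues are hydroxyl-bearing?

11

The –OH-bearing residues are Ser, Thr (aliphatic alcohols), and Tyr (phenol).
Matching residues: S2, S3, Y4, T5, S6, T7, T9, Y10, Y12, Y13, S14.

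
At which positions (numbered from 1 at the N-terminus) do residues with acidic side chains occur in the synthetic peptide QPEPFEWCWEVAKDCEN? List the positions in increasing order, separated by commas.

3, 6, 10, 14, 16

The acidic residues are Asp (D) and Glu (E), whose side chains end in a carboxylate group.
Matching residues: E3, E6, E10, D14, E16.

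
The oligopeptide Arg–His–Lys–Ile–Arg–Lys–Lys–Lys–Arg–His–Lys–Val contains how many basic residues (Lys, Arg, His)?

10

Matching residues: Arg1, His2, Lys3, Arg5, Lys6, Lys7, Lys8, Arg9, His10, Lys11.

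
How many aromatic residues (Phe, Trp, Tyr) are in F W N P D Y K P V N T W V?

4

Matching residues: F1, W2, Y6, W12.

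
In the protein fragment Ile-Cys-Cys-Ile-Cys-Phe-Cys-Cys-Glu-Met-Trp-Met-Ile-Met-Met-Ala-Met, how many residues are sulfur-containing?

10

The sulfur-bearing residues are cysteine (–SH) and methionine (–S–CH₃).
Matching residues: Cys2, Cys3, Cys5, Cys7, Cys8, Met10, Met12, Met14, Met15, Met17.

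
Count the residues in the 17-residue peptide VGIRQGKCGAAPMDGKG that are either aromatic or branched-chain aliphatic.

2

Aromatic: F, W, Y. Branched-chain aliphatic: I, L, V.
Aromatic residues here: none (0).
Branched-chain aliphatic residues here: V1, I3 (2).
The two groups share no amino acid, so total = 0 + 2 = 2.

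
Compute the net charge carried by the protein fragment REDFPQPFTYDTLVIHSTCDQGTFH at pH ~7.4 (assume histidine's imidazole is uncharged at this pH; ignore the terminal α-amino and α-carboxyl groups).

Near pH 7.4, K and R contribute +1 each, D and E contribute −1 each, and every other side chain (His included, as stated) is uncharged.
Positive (K, R): R1 → +1.
Negative (D, E): E2, D3, D11, D20 → −4.
Net charge = (+1) + (−4) = −3.

-3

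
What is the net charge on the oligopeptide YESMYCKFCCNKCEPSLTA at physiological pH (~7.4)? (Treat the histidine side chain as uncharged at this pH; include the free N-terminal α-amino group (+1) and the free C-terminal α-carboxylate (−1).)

Near pH 7.4, K and R contribute +1 each, D and E contribute −1 each, and every other side chain (His included, as stated) is uncharged.
Positive (K, R): K7, K12 → +2.
Negative (D, E): E2, E14 → −2.
The N-terminus (+1) and C-terminus (−1) cancel.
Net charge = (+2) + (−2) = 0.

0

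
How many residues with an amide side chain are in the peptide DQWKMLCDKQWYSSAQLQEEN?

5

Asparagine (N) and glutamine (Q) have uncharged amide side chains.
Matching residues: Q2, Q10, Q16, Q18, N21.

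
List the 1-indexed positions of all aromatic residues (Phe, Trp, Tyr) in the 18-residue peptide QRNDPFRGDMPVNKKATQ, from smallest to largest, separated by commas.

Matching residues: F6.

6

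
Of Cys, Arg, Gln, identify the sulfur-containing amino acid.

Cys

Only Cys (C) and Met (M) have a sulfur atom in the side chain.
Of the listed options, only Cys belongs to this group.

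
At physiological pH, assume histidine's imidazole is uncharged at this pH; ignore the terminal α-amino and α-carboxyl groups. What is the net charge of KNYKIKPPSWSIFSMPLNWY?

+3

At pH ~7.4 the Lys and Arg side chains are protonated (+1), the Asp and Glu side chains are deprotonated (−1), and with His taken as neutral all other side chains carry no charge.
Positive (K, R): K1, K4, K6 → +3.
Negative (D, E): none → −0.
Net charge = (+3) + (−0) = +3.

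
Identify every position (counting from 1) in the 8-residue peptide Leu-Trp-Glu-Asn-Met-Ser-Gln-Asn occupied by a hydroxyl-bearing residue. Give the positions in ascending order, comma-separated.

6

Serine (S), threonine (T), and tyrosine (Y) each carry a hydroxyl group on the side chain.
Matching residues: Ser6.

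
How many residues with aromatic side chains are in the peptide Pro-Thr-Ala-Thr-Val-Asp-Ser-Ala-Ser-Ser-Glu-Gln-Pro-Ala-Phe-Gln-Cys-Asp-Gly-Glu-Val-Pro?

The aromatic amino acids are Phe (F, benzyl), Trp (W, indole), and Tyr (Y, phenol).
Matching residues: Phe15.

1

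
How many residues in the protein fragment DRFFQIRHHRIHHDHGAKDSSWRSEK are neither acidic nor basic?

Acidic: D, E. Basic: K, R, H. All other residues are neither.
Matching residues: F3, F4, Q5, I6, I11, G16, A17, S20, S21, W22, S24.

11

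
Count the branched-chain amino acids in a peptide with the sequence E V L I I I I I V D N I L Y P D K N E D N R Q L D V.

12

The BCAAs are Val, Leu, and Ile — aliphatic side chains with a branch point.
Matching residues: V2, L3, I4, I5, I6, I7, I8, V9, I12, L13, L24, V26.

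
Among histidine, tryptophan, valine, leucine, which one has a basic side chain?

histidine

K, R, and H are the three residues with basic side chains (ε-amine, guanidinium, and imidazole respectively).
Of the listed options, only histidine belongs to this group.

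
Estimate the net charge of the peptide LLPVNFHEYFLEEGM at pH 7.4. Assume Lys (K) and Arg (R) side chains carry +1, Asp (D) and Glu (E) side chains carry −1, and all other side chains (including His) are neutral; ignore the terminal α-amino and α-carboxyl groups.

Positive (K, R): none → +0.
Negative (D, E): E8, E12, E13 → −3.
Net charge = (+0) + (−3) = −3.

-3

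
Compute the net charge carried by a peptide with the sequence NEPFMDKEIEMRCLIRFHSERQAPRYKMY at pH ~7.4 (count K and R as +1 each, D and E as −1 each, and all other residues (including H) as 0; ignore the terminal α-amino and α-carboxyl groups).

+1

Positive (K, R): K7, R12, R16, R21, R25, K27 → +6.
Negative (D, E): E2, D6, E8, E10, E20 → −5.
Net charge = (+6) + (−5) = +1.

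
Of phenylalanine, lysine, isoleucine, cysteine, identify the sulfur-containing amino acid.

Only Cys (C) and Met (M) have a sulfur atom in the side chain.
Of the listed options, only cysteine belongs to this group.

cysteine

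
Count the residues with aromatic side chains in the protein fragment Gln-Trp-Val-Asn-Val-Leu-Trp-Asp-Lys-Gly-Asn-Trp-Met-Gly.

3

Phenylalanine (F), tryptophan (W), and tyrosine (Y) have aromatic ring side chains.
Matching residues: Trp2, Trp7, Trp12.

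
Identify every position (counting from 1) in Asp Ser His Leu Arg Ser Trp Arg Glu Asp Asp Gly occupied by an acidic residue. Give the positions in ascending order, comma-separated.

1, 9, 10, 11

Only D (aspartate) and E (glutamate) carry a side-chain carboxylic acid.
Matching residues: Asp1, Glu9, Asp10, Asp11.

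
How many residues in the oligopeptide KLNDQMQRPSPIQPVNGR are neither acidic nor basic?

Acidic: D, E. Basic: K, R, H. All other residues are neither.
Matching residues: L2, N3, Q5, M6, Q7, P9, S10, P11, I12, Q13, P14, V15, N16, G17.

14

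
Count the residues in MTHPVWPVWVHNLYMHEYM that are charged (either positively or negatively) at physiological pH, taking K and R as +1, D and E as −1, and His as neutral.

1

Charged side chains at pH ~7.4: K, R (positive); D, E (negative).
Matching residues: E17.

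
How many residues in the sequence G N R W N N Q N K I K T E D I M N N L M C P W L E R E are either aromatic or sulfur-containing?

5

Aromatic: F, W, Y. Sulfur-containing: C, M.
Aromatic residues here: W4, W23 (2).
Sulfur-containing residues here: M16, M20, C21 (3).
The two groups share no amino acid, so total = 2 + 3 = 5.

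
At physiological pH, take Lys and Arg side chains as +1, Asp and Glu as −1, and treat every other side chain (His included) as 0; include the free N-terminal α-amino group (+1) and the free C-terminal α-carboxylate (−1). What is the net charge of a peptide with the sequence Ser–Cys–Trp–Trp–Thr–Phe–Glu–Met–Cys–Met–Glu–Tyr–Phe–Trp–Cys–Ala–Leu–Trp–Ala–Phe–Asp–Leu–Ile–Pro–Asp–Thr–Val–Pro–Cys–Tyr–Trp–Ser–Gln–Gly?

-4

Positive (K, R): none → +0.
Negative (D, E): Glu7, Glu11, Asp21, Asp25 → −4.
The N-terminus (+1) and C-terminus (−1) cancel.
Net charge = (+0) + (−4) = −4.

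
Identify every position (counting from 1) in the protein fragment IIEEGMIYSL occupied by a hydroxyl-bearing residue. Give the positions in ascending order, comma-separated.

8, 9

Matching residues: Y8, S9.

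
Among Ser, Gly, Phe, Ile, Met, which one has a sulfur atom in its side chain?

Met

The sulfur-bearing residues are cysteine (–SH) and methionine (–S–CH₃).
Of the listed options, only Met belongs to this group.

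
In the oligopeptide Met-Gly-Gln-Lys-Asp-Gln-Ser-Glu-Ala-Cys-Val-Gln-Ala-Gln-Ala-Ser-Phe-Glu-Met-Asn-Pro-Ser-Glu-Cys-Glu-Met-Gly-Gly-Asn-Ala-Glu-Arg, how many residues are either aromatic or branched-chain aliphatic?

Aromatic: F, W, Y. Branched-chain aliphatic: I, L, V.
Aromatic residues here: Phe17 (1).
Branched-chain aliphatic residues here: Val11 (1).
The two groups share no amino acid, so total = 1 + 1 = 2.

2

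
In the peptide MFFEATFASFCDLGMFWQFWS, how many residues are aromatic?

8

Phenylalanine (F), tryptophan (W), and tyrosine (Y) have aromatic ring side chains.
Matching residues: F2, F3, F7, F10, F16, W17, F19, W20.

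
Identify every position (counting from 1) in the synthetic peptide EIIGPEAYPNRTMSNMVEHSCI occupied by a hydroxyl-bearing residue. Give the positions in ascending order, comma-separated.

Matching residues: Y8, T12, S14, S20.

8, 12, 14, 20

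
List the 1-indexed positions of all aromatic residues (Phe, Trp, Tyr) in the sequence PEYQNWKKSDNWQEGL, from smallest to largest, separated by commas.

3, 6, 12

Matching residues: Y3, W6, W12.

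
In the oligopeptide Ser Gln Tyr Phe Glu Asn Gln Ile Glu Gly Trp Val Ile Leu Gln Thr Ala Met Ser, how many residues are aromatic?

3

F, W, and Y each carry an aromatic ring on the side chain.
Matching residues: Tyr3, Phe4, Trp11.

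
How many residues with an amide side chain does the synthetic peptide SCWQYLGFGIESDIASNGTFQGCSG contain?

3

Asparagine (N) and glutamine (Q) have uncharged amide side chains.
Matching residues: Q4, N17, Q21.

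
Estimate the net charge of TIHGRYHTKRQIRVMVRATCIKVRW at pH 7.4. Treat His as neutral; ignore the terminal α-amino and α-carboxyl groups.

+7

The side chains ionized at physiological pH are Lys/Arg (+1) and Asp/Glu (−1); with His treated as neutral, nothing else contributes.
Positive (K, R): R5, K9, R10, R13, R17, K22, R24 → +7.
Negative (D, E): none → −0.
Net charge = (+7) + (−0) = +7.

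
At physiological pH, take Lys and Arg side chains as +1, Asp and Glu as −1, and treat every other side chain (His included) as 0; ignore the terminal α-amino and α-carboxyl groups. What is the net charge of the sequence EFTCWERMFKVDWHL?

-1

Positive (K, R): R7, K10 → +2.
Negative (D, E): E1, E6, D12 → −3.
Net charge = (+2) + (−3) = −1.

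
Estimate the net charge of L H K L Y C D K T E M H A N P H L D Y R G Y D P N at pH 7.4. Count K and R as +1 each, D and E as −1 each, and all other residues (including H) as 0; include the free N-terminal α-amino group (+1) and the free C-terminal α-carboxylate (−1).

-1

Positive (K, R): K3, K8, R20 → +3.
Negative (D, E): D7, E10, D18, D23 → −4.
The N-terminus (+1) and C-terminus (−1) cancel.
Net charge = (+3) + (−4) = −1.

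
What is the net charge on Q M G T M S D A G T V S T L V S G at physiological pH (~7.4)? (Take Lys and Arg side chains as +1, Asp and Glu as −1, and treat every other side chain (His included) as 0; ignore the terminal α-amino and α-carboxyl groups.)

Positive (K, R): none → +0.
Negative (D, E): D7 → −1.
Net charge = (+0) + (−1) = −1.

-1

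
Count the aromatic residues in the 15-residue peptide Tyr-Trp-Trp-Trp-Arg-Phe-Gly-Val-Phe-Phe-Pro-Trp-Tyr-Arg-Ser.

9

Phenylalanine (F), tryptophan (W), and tyrosine (Y) have aromatic ring side chains.
Matching residues: Tyr1, Trp2, Trp3, Trp4, Phe6, Phe9, Phe10, Trp12, Tyr13.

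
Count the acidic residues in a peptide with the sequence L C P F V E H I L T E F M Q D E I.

Only D (aspartate) and E (glutamate) carry a side-chain carboxylic acid.
Matching residues: E6, E11, D15, E16.

4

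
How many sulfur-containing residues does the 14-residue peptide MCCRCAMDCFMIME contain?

Only Cys (C) and Met (M) have a sulfur atom in the side chain.
Matching residues: M1, C2, C3, C5, M7, C9, M11, M13.

8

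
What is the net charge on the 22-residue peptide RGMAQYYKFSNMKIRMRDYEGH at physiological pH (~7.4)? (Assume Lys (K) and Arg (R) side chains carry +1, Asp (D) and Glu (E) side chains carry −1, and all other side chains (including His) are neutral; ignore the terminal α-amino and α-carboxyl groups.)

Positive (K, R): R1, K8, K13, R15, R17 → +5.
Negative (D, E): D18, E20 → −2.
Net charge = (+5) + (−2) = +3.

+3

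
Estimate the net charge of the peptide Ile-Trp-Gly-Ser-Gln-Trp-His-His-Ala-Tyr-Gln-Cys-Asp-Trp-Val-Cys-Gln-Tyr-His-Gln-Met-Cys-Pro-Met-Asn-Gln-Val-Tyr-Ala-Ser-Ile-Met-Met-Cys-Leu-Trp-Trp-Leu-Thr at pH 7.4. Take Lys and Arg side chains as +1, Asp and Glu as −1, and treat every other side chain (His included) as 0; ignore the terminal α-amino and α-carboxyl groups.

Positive (K, R): none → +0.
Negative (D, E): Asp13 → −1.
Net charge = (+0) + (−1) = −1.

-1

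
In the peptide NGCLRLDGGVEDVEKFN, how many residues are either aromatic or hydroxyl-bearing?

Aromatic: F, W, Y. Hydroxyl-bearing: S, T, Y.
Aromatic residues here: F16 (1).
Hydroxyl-bearing residues here: none (0).
(Y belongs to both groups, but none appear in this sequence.) Total = 1 + 0 = 1.

1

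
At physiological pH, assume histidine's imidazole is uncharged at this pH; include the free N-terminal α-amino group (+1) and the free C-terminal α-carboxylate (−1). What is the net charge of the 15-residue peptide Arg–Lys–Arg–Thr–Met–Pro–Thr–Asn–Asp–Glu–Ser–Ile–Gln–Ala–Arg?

Near pH 7.4, K and R contribute +1 each, D and E contribute −1 each, and every other side chain (His included, as stated) is uncharged.
Positive (K, R): Arg1, Lys2, Arg3, Arg15 → +4.
Negative (D, E): Asp9, Glu10 → −2.
The N-terminus (+1) and C-terminus (−1) cancel.
Net charge = (+4) + (−2) = +2.

+2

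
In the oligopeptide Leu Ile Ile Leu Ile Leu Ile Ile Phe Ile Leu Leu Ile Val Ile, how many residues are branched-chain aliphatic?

14

V, L, and I make up the branched-chain aliphatic group.
Matching residues: Leu1, Ile2, Ile3, Leu4, Ile5, Leu6, Ile7, Ile8, Ile10, Leu11, Leu12, Ile13, Val14, Ile15.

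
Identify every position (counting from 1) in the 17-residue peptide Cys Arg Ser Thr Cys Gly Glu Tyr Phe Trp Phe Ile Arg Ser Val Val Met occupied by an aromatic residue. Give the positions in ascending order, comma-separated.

Phenylalanine (F), tryptophan (W), and tyrosine (Y) have aromatic ring side chains.
Matching residues: Tyr8, Phe9, Trp10, Phe11.

8, 9, 10, 11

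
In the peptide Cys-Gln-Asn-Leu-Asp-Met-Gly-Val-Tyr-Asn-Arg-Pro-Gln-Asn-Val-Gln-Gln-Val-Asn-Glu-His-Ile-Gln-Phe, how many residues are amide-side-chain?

Only N (asparagine) and Q (glutamine) carry a side-chain carboxamide.
Matching residues: Gln2, Asn3, Asn10, Gln13, Asn14, Gln16, Gln17, Asn19, Gln23.

9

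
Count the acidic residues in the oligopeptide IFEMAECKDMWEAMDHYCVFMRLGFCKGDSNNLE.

Aspartate (D) and glutamate (E) have carboxylic-acid side chains and are the acidic amino acids.
Matching residues: E3, E6, D9, E12, D15, D29, E34.

7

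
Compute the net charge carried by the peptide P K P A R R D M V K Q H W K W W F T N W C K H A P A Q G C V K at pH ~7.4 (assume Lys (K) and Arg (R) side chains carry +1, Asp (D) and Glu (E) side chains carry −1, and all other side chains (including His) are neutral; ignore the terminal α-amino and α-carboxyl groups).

+6

Positive (K, R): K2, R5, R6, K10, K14, K22, K31 → +7.
Negative (D, E): D7 → −1.
Net charge = (+7) + (−1) = +6.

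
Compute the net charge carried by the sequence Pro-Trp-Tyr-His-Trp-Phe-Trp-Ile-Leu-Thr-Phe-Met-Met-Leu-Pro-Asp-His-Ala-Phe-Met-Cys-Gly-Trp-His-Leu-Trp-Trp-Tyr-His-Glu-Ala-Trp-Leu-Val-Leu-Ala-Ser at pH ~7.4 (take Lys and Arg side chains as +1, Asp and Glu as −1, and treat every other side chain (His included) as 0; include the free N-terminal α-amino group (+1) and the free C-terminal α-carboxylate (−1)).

-2

Positive (K, R): none → +0.
Negative (D, E): Asp16, Glu30 → −2.
The N-terminus (+1) and C-terminus (−1) cancel.
Net charge = (+0) + (−2) = −2.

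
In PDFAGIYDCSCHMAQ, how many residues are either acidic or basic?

Acidic: D, E. Basic: H, K, R.
Acidic residues here: D2, D8 (2).
Basic residues here: H12 (1).
The two groups share no amino acid, so total = 2 + 1 = 3.

3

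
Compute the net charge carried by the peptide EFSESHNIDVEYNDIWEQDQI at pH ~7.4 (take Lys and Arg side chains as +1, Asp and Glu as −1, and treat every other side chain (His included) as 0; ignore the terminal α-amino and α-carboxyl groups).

Positive (K, R): none → +0.
Negative (D, E): E1, E4, D9, E11, D14, E17, D19 → −7.
Net charge = (+0) + (−7) = −7.

-7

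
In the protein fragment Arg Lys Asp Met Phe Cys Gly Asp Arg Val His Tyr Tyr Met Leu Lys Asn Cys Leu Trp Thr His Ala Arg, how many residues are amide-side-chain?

Asparagine (N) and glutamine (Q) have uncharged amide side chains.
Matching residues: Asn17.

1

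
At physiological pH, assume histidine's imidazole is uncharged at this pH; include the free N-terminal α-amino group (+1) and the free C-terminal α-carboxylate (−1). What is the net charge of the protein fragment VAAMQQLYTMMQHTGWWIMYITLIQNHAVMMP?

0

At pH ~7.4 the Lys and Arg side chains are protonated (+1), the Asp and Glu side chains are deprotonated (−1), and with His taken as neutral all other side chains carry no charge.
Positive (K, R): none → +0.
Negative (D, E): none → −0.
The N-terminus (+1) and C-terminus (−1) cancel.
Net charge = (+0) + (−0) = 0.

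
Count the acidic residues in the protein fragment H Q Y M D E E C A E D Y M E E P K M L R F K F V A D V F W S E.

Only D (aspartate) and E (glutamate) carry a side-chain carboxylic acid.
Matching residues: D5, E6, E7, E10, D11, E14, E15, D26, E31.

9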